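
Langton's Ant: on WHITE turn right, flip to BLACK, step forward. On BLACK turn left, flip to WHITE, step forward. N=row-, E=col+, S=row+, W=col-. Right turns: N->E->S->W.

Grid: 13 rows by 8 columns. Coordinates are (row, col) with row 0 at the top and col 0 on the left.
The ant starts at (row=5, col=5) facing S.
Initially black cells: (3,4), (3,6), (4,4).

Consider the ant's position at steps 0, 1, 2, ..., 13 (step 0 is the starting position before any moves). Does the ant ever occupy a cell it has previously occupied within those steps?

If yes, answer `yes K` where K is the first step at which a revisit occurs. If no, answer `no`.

Step 1: on WHITE (5,5): turn R to W, flip to black, move to (5,4). |black|=4 — new cell
Step 2: on WHITE (5,4): turn R to N, flip to black, move to (4,4). |black|=5 — new cell
Step 3: on BLACK (4,4): turn L to W, flip to white, move to (4,3). |black|=4 — new cell
Step 4: on WHITE (4,3): turn R to N, flip to black, move to (3,3). |black|=5 — new cell
Step 5: on WHITE (3,3): turn R to E, flip to black, move to (3,4). |black|=6 — new cell
Step 6: on BLACK (3,4): turn L to N, flip to white, move to (2,4). |black|=5 — new cell
Step 7: on WHITE (2,4): turn R to E, flip to black, move to (2,5). |black|=6 — new cell
Step 8: on WHITE (2,5): turn R to S, flip to black, move to (3,5). |black|=7 — new cell
Step 9: on WHITE (3,5): turn R to W, flip to black, move to (3,4). |black|=8 — REVISIT

Answer: yes 9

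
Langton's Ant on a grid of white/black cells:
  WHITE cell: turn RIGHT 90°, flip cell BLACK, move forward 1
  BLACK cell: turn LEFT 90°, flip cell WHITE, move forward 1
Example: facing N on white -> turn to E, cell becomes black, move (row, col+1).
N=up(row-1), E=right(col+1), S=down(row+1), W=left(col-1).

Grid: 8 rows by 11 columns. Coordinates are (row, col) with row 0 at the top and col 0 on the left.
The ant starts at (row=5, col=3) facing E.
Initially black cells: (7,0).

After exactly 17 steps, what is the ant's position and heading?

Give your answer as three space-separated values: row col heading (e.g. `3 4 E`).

Step 1: on WHITE (5,3): turn R to S, flip to black, move to (6,3). |black|=2
Step 2: on WHITE (6,3): turn R to W, flip to black, move to (6,2). |black|=3
Step 3: on WHITE (6,2): turn R to N, flip to black, move to (5,2). |black|=4
Step 4: on WHITE (5,2): turn R to E, flip to black, move to (5,3). |black|=5
Step 5: on BLACK (5,3): turn L to N, flip to white, move to (4,3). |black|=4
Step 6: on WHITE (4,3): turn R to E, flip to black, move to (4,4). |black|=5
Step 7: on WHITE (4,4): turn R to S, flip to black, move to (5,4). |black|=6
Step 8: on WHITE (5,4): turn R to W, flip to black, move to (5,3). |black|=7
Step 9: on WHITE (5,3): turn R to N, flip to black, move to (4,3). |black|=8
Step 10: on BLACK (4,3): turn L to W, flip to white, move to (4,2). |black|=7
Step 11: on WHITE (4,2): turn R to N, flip to black, move to (3,2). |black|=8
Step 12: on WHITE (3,2): turn R to E, flip to black, move to (3,3). |black|=9
Step 13: on WHITE (3,3): turn R to S, flip to black, move to (4,3). |black|=10
Step 14: on WHITE (4,3): turn R to W, flip to black, move to (4,2). |black|=11
Step 15: on BLACK (4,2): turn L to S, flip to white, move to (5,2). |black|=10
Step 16: on BLACK (5,2): turn L to E, flip to white, move to (5,3). |black|=9
Step 17: on BLACK (5,3): turn L to N, flip to white, move to (4,3). |black|=8

Answer: 4 3 N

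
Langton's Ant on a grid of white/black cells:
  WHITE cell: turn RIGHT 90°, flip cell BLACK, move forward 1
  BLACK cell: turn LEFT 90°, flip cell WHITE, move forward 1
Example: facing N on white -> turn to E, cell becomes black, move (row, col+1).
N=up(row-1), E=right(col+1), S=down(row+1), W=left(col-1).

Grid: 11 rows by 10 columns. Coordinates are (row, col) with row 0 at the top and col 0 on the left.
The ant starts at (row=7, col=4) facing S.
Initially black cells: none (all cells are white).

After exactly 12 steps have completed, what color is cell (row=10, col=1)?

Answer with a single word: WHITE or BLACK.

Answer: WHITE

Derivation:
Step 1: on WHITE (7,4): turn R to W, flip to black, move to (7,3). |black|=1
Step 2: on WHITE (7,3): turn R to N, flip to black, move to (6,3). |black|=2
Step 3: on WHITE (6,3): turn R to E, flip to black, move to (6,4). |black|=3
Step 4: on WHITE (6,4): turn R to S, flip to black, move to (7,4). |black|=4
Step 5: on BLACK (7,4): turn L to E, flip to white, move to (7,5). |black|=3
Step 6: on WHITE (7,5): turn R to S, flip to black, move to (8,5). |black|=4
Step 7: on WHITE (8,5): turn R to W, flip to black, move to (8,4). |black|=5
Step 8: on WHITE (8,4): turn R to N, flip to black, move to (7,4). |black|=6
Step 9: on WHITE (7,4): turn R to E, flip to black, move to (7,5). |black|=7
Step 10: on BLACK (7,5): turn L to N, flip to white, move to (6,5). |black|=6
Step 11: on WHITE (6,5): turn R to E, flip to black, move to (6,6). |black|=7
Step 12: on WHITE (6,6): turn R to S, flip to black, move to (7,6). |black|=8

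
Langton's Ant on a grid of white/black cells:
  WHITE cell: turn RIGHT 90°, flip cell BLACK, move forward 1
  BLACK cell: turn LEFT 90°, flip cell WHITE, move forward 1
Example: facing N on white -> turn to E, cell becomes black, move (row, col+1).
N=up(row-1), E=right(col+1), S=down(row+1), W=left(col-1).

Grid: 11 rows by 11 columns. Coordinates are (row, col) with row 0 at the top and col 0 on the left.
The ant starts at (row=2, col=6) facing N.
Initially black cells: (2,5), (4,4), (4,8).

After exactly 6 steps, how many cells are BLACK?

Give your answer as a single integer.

Answer: 5

Derivation:
Step 1: on WHITE (2,6): turn R to E, flip to black, move to (2,7). |black|=4
Step 2: on WHITE (2,7): turn R to S, flip to black, move to (3,7). |black|=5
Step 3: on WHITE (3,7): turn R to W, flip to black, move to (3,6). |black|=6
Step 4: on WHITE (3,6): turn R to N, flip to black, move to (2,6). |black|=7
Step 5: on BLACK (2,6): turn L to W, flip to white, move to (2,5). |black|=6
Step 6: on BLACK (2,5): turn L to S, flip to white, move to (3,5). |black|=5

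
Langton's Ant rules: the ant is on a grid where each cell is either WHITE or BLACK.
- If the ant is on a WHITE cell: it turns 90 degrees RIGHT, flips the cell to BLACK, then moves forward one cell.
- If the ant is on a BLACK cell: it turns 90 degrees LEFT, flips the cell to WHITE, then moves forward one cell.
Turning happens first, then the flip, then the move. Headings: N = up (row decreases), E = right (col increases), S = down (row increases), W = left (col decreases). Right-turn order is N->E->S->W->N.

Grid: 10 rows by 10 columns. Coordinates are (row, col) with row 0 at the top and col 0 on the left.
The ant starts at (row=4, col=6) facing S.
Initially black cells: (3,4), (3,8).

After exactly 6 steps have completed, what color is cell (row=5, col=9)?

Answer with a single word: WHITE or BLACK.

Step 1: on WHITE (4,6): turn R to W, flip to black, move to (4,5). |black|=3
Step 2: on WHITE (4,5): turn R to N, flip to black, move to (3,5). |black|=4
Step 3: on WHITE (3,5): turn R to E, flip to black, move to (3,6). |black|=5
Step 4: on WHITE (3,6): turn R to S, flip to black, move to (4,6). |black|=6
Step 5: on BLACK (4,6): turn L to E, flip to white, move to (4,7). |black|=5
Step 6: on WHITE (4,7): turn R to S, flip to black, move to (5,7). |black|=6

Answer: WHITE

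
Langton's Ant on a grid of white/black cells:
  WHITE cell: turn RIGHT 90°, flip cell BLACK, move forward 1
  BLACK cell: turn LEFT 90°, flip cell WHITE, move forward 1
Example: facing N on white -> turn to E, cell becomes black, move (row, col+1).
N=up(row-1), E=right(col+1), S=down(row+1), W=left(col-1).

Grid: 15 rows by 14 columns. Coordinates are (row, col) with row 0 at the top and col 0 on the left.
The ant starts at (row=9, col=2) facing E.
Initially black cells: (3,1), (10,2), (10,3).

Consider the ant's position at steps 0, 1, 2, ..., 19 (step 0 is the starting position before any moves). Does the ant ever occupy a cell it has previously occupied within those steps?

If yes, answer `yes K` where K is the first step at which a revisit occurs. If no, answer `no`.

Answer: yes 6

Derivation:
Step 1: on WHITE (9,2): turn R to S, flip to black, move to (10,2). |black|=4 — new cell
Step 2: on BLACK (10,2): turn L to E, flip to white, move to (10,3). |black|=3 — new cell
Step 3: on BLACK (10,3): turn L to N, flip to white, move to (9,3). |black|=2 — new cell
Step 4: on WHITE (9,3): turn R to E, flip to black, move to (9,4). |black|=3 — new cell
Step 5: on WHITE (9,4): turn R to S, flip to black, move to (10,4). |black|=4 — new cell
Step 6: on WHITE (10,4): turn R to W, flip to black, move to (10,3). |black|=5 — REVISIT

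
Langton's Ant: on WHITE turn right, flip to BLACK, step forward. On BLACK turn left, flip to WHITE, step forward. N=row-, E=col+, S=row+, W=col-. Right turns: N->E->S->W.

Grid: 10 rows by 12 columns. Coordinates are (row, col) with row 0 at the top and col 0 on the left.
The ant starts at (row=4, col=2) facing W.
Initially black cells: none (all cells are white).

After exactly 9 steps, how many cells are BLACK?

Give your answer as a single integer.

Answer: 7

Derivation:
Step 1: on WHITE (4,2): turn R to N, flip to black, move to (3,2). |black|=1
Step 2: on WHITE (3,2): turn R to E, flip to black, move to (3,3). |black|=2
Step 3: on WHITE (3,3): turn R to S, flip to black, move to (4,3). |black|=3
Step 4: on WHITE (4,3): turn R to W, flip to black, move to (4,2). |black|=4
Step 5: on BLACK (4,2): turn L to S, flip to white, move to (5,2). |black|=3
Step 6: on WHITE (5,2): turn R to W, flip to black, move to (5,1). |black|=4
Step 7: on WHITE (5,1): turn R to N, flip to black, move to (4,1). |black|=5
Step 8: on WHITE (4,1): turn R to E, flip to black, move to (4,2). |black|=6
Step 9: on WHITE (4,2): turn R to S, flip to black, move to (5,2). |black|=7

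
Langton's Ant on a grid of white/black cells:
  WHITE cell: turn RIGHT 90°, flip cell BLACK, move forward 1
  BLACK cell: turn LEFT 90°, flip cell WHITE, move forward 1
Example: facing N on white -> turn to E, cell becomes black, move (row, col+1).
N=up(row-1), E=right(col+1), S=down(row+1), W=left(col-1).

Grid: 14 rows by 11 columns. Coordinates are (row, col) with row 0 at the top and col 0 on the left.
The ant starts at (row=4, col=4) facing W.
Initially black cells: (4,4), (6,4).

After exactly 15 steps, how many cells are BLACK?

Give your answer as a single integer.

Answer: 9

Derivation:
Step 1: on BLACK (4,4): turn L to S, flip to white, move to (5,4). |black|=1
Step 2: on WHITE (5,4): turn R to W, flip to black, move to (5,3). |black|=2
Step 3: on WHITE (5,3): turn R to N, flip to black, move to (4,3). |black|=3
Step 4: on WHITE (4,3): turn R to E, flip to black, move to (4,4). |black|=4
Step 5: on WHITE (4,4): turn R to S, flip to black, move to (5,4). |black|=5
Step 6: on BLACK (5,4): turn L to E, flip to white, move to (5,5). |black|=4
Step 7: on WHITE (5,5): turn R to S, flip to black, move to (6,5). |black|=5
Step 8: on WHITE (6,5): turn R to W, flip to black, move to (6,4). |black|=6
Step 9: on BLACK (6,4): turn L to S, flip to white, move to (7,4). |black|=5
Step 10: on WHITE (7,4): turn R to W, flip to black, move to (7,3). |black|=6
Step 11: on WHITE (7,3): turn R to N, flip to black, move to (6,3). |black|=7
Step 12: on WHITE (6,3): turn R to E, flip to black, move to (6,4). |black|=8
Step 13: on WHITE (6,4): turn R to S, flip to black, move to (7,4). |black|=9
Step 14: on BLACK (7,4): turn L to E, flip to white, move to (7,5). |black|=8
Step 15: on WHITE (7,5): turn R to S, flip to black, move to (8,5). |black|=9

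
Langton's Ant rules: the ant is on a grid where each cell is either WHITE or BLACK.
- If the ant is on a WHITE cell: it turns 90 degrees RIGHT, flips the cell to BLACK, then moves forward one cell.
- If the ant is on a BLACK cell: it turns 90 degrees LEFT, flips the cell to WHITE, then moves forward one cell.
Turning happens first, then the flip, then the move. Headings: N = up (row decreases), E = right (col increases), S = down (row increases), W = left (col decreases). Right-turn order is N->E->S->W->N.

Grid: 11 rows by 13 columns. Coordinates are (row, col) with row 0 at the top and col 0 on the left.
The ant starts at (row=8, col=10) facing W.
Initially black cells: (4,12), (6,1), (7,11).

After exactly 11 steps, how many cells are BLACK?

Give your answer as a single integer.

Step 1: on WHITE (8,10): turn R to N, flip to black, move to (7,10). |black|=4
Step 2: on WHITE (7,10): turn R to E, flip to black, move to (7,11). |black|=5
Step 3: on BLACK (7,11): turn L to N, flip to white, move to (6,11). |black|=4
Step 4: on WHITE (6,11): turn R to E, flip to black, move to (6,12). |black|=5
Step 5: on WHITE (6,12): turn R to S, flip to black, move to (7,12). |black|=6
Step 6: on WHITE (7,12): turn R to W, flip to black, move to (7,11). |black|=7
Step 7: on WHITE (7,11): turn R to N, flip to black, move to (6,11). |black|=8
Step 8: on BLACK (6,11): turn L to W, flip to white, move to (6,10). |black|=7
Step 9: on WHITE (6,10): turn R to N, flip to black, move to (5,10). |black|=8
Step 10: on WHITE (5,10): turn R to E, flip to black, move to (5,11). |black|=9
Step 11: on WHITE (5,11): turn R to S, flip to black, move to (6,11). |black|=10

Answer: 10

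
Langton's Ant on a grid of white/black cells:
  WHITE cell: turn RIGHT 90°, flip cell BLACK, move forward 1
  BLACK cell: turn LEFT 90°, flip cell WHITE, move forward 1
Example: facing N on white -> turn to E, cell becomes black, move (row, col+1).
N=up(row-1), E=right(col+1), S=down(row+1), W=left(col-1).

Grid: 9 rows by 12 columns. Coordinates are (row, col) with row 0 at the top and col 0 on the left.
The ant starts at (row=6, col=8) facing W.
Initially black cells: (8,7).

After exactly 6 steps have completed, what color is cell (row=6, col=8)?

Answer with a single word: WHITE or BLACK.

Step 1: on WHITE (6,8): turn R to N, flip to black, move to (5,8). |black|=2
Step 2: on WHITE (5,8): turn R to E, flip to black, move to (5,9). |black|=3
Step 3: on WHITE (5,9): turn R to S, flip to black, move to (6,9). |black|=4
Step 4: on WHITE (6,9): turn R to W, flip to black, move to (6,8). |black|=5
Step 5: on BLACK (6,8): turn L to S, flip to white, move to (7,8). |black|=4
Step 6: on WHITE (7,8): turn R to W, flip to black, move to (7,7). |black|=5

Answer: WHITE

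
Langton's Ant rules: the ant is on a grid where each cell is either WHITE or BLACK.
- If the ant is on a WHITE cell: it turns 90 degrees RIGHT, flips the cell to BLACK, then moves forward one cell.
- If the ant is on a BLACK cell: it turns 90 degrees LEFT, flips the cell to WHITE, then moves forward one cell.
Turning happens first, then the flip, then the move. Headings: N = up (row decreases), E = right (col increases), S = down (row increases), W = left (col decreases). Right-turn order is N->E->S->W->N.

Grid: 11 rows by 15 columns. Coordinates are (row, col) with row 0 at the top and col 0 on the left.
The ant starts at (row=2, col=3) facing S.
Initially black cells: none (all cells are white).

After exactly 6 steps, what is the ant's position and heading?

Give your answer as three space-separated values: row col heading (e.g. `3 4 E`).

Step 1: on WHITE (2,3): turn R to W, flip to black, move to (2,2). |black|=1
Step 2: on WHITE (2,2): turn R to N, flip to black, move to (1,2). |black|=2
Step 3: on WHITE (1,2): turn R to E, flip to black, move to (1,3). |black|=3
Step 4: on WHITE (1,3): turn R to S, flip to black, move to (2,3). |black|=4
Step 5: on BLACK (2,3): turn L to E, flip to white, move to (2,4). |black|=3
Step 6: on WHITE (2,4): turn R to S, flip to black, move to (3,4). |black|=4

Answer: 3 4 S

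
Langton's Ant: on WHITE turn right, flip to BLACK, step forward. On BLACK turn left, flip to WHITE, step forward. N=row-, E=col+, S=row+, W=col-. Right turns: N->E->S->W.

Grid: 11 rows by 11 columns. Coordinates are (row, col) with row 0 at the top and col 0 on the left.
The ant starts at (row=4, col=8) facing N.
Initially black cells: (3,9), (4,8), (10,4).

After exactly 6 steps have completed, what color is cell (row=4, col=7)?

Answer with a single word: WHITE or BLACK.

Step 1: on BLACK (4,8): turn L to W, flip to white, move to (4,7). |black|=2
Step 2: on WHITE (4,7): turn R to N, flip to black, move to (3,7). |black|=3
Step 3: on WHITE (3,7): turn R to E, flip to black, move to (3,8). |black|=4
Step 4: on WHITE (3,8): turn R to S, flip to black, move to (4,8). |black|=5
Step 5: on WHITE (4,8): turn R to W, flip to black, move to (4,7). |black|=6
Step 6: on BLACK (4,7): turn L to S, flip to white, move to (5,7). |black|=5

Answer: WHITE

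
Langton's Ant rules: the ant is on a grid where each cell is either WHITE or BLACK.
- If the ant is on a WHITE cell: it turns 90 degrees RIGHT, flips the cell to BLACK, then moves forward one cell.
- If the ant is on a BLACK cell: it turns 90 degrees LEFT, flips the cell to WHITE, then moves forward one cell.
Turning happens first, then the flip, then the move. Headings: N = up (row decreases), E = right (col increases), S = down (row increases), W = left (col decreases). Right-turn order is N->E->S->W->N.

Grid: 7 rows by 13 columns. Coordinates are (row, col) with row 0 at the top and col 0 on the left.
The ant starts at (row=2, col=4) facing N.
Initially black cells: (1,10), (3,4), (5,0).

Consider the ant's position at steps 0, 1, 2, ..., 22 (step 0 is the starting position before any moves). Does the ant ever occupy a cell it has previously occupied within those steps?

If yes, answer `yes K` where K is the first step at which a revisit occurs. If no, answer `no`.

Step 1: on WHITE (2,4): turn R to E, flip to black, move to (2,5). |black|=4 — new cell
Step 2: on WHITE (2,5): turn R to S, flip to black, move to (3,5). |black|=5 — new cell
Step 3: on WHITE (3,5): turn R to W, flip to black, move to (3,4). |black|=6 — new cell
Step 4: on BLACK (3,4): turn L to S, flip to white, move to (4,4). |black|=5 — new cell
Step 5: on WHITE (4,4): turn R to W, flip to black, move to (4,3). |black|=6 — new cell
Step 6: on WHITE (4,3): turn R to N, flip to black, move to (3,3). |black|=7 — new cell
Step 7: on WHITE (3,3): turn R to E, flip to black, move to (3,4). |black|=8 — REVISIT

Answer: yes 7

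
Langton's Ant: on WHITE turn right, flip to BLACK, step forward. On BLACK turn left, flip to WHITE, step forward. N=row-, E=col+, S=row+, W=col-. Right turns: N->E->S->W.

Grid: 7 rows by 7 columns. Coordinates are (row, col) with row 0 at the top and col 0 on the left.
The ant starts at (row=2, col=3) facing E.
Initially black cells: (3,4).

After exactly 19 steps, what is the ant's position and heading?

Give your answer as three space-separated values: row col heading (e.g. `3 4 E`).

Step 1: on WHITE (2,3): turn R to S, flip to black, move to (3,3). |black|=2
Step 2: on WHITE (3,3): turn R to W, flip to black, move to (3,2). |black|=3
Step 3: on WHITE (3,2): turn R to N, flip to black, move to (2,2). |black|=4
Step 4: on WHITE (2,2): turn R to E, flip to black, move to (2,3). |black|=5
Step 5: on BLACK (2,3): turn L to N, flip to white, move to (1,3). |black|=4
Step 6: on WHITE (1,3): turn R to E, flip to black, move to (1,4). |black|=5
Step 7: on WHITE (1,4): turn R to S, flip to black, move to (2,4). |black|=6
Step 8: on WHITE (2,4): turn R to W, flip to black, move to (2,3). |black|=7
Step 9: on WHITE (2,3): turn R to N, flip to black, move to (1,3). |black|=8
Step 10: on BLACK (1,3): turn L to W, flip to white, move to (1,2). |black|=7
Step 11: on WHITE (1,2): turn R to N, flip to black, move to (0,2). |black|=8
Step 12: on WHITE (0,2): turn R to E, flip to black, move to (0,3). |black|=9
Step 13: on WHITE (0,3): turn R to S, flip to black, move to (1,3). |black|=10
Step 14: on WHITE (1,3): turn R to W, flip to black, move to (1,2). |black|=11
Step 15: on BLACK (1,2): turn L to S, flip to white, move to (2,2). |black|=10
Step 16: on BLACK (2,2): turn L to E, flip to white, move to (2,3). |black|=9
Step 17: on BLACK (2,3): turn L to N, flip to white, move to (1,3). |black|=8
Step 18: on BLACK (1,3): turn L to W, flip to white, move to (1,2). |black|=7
Step 19: on WHITE (1,2): turn R to N, flip to black, move to (0,2). |black|=8

Answer: 0 2 N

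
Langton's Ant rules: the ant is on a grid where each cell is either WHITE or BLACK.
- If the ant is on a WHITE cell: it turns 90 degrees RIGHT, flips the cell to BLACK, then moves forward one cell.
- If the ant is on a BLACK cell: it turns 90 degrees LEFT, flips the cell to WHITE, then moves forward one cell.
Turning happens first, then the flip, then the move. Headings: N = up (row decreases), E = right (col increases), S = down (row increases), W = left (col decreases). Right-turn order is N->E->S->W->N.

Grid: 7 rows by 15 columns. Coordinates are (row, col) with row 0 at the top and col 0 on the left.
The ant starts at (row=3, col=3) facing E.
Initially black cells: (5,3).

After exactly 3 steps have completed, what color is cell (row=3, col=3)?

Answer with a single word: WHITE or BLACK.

Step 1: on WHITE (3,3): turn R to S, flip to black, move to (4,3). |black|=2
Step 2: on WHITE (4,3): turn R to W, flip to black, move to (4,2). |black|=3
Step 3: on WHITE (4,2): turn R to N, flip to black, move to (3,2). |black|=4

Answer: BLACK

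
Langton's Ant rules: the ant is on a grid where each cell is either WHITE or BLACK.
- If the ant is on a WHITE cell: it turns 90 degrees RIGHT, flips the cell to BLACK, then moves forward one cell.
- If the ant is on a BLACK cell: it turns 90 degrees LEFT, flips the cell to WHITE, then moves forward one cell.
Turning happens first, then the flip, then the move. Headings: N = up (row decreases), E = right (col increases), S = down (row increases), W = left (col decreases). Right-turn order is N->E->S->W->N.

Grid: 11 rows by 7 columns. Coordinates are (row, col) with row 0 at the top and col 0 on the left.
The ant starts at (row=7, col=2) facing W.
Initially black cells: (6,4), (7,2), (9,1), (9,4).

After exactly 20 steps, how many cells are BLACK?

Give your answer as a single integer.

Answer: 10

Derivation:
Step 1: on BLACK (7,2): turn L to S, flip to white, move to (8,2). |black|=3
Step 2: on WHITE (8,2): turn R to W, flip to black, move to (8,1). |black|=4
Step 3: on WHITE (8,1): turn R to N, flip to black, move to (7,1). |black|=5
Step 4: on WHITE (7,1): turn R to E, flip to black, move to (7,2). |black|=6
Step 5: on WHITE (7,2): turn R to S, flip to black, move to (8,2). |black|=7
Step 6: on BLACK (8,2): turn L to E, flip to white, move to (8,3). |black|=6
Step 7: on WHITE (8,3): turn R to S, flip to black, move to (9,3). |black|=7
Step 8: on WHITE (9,3): turn R to W, flip to black, move to (9,2). |black|=8
Step 9: on WHITE (9,2): turn R to N, flip to black, move to (8,2). |black|=9
Step 10: on WHITE (8,2): turn R to E, flip to black, move to (8,3). |black|=10
Step 11: on BLACK (8,3): turn L to N, flip to white, move to (7,3). |black|=9
Step 12: on WHITE (7,3): turn R to E, flip to black, move to (7,4). |black|=10
Step 13: on WHITE (7,4): turn R to S, flip to black, move to (8,4). |black|=11
Step 14: on WHITE (8,4): turn R to W, flip to black, move to (8,3). |black|=12
Step 15: on WHITE (8,3): turn R to N, flip to black, move to (7,3). |black|=13
Step 16: on BLACK (7,3): turn L to W, flip to white, move to (7,2). |black|=12
Step 17: on BLACK (7,2): turn L to S, flip to white, move to (8,2). |black|=11
Step 18: on BLACK (8,2): turn L to E, flip to white, move to (8,3). |black|=10
Step 19: on BLACK (8,3): turn L to N, flip to white, move to (7,3). |black|=9
Step 20: on WHITE (7,3): turn R to E, flip to black, move to (7,4). |black|=10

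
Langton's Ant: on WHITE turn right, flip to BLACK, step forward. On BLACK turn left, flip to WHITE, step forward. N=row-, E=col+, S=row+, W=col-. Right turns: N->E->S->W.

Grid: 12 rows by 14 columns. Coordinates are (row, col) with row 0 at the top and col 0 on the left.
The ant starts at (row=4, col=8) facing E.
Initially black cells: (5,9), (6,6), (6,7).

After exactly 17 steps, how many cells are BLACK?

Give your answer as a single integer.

Answer: 10

Derivation:
Step 1: on WHITE (4,8): turn R to S, flip to black, move to (5,8). |black|=4
Step 2: on WHITE (5,8): turn R to W, flip to black, move to (5,7). |black|=5
Step 3: on WHITE (5,7): turn R to N, flip to black, move to (4,7). |black|=6
Step 4: on WHITE (4,7): turn R to E, flip to black, move to (4,8). |black|=7
Step 5: on BLACK (4,8): turn L to N, flip to white, move to (3,8). |black|=6
Step 6: on WHITE (3,8): turn R to E, flip to black, move to (3,9). |black|=7
Step 7: on WHITE (3,9): turn R to S, flip to black, move to (4,9). |black|=8
Step 8: on WHITE (4,9): turn R to W, flip to black, move to (4,8). |black|=9
Step 9: on WHITE (4,8): turn R to N, flip to black, move to (3,8). |black|=10
Step 10: on BLACK (3,8): turn L to W, flip to white, move to (3,7). |black|=9
Step 11: on WHITE (3,7): turn R to N, flip to black, move to (2,7). |black|=10
Step 12: on WHITE (2,7): turn R to E, flip to black, move to (2,8). |black|=11
Step 13: on WHITE (2,8): turn R to S, flip to black, move to (3,8). |black|=12
Step 14: on WHITE (3,8): turn R to W, flip to black, move to (3,7). |black|=13
Step 15: on BLACK (3,7): turn L to S, flip to white, move to (4,7). |black|=12
Step 16: on BLACK (4,7): turn L to E, flip to white, move to (4,8). |black|=11
Step 17: on BLACK (4,8): turn L to N, flip to white, move to (3,8). |black|=10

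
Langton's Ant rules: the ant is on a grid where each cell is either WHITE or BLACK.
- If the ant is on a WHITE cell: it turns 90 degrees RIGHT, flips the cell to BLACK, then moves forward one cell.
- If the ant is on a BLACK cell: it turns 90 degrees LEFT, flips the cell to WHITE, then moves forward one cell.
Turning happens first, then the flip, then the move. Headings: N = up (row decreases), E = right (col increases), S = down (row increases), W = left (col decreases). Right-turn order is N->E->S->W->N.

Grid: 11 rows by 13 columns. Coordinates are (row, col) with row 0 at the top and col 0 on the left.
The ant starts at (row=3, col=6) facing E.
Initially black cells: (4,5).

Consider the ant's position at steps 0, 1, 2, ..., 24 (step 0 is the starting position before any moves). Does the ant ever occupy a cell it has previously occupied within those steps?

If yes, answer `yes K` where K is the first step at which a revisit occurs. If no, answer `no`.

Step 1: on WHITE (3,6): turn R to S, flip to black, move to (4,6). |black|=2 — new cell
Step 2: on WHITE (4,6): turn R to W, flip to black, move to (4,5). |black|=3 — new cell
Step 3: on BLACK (4,5): turn L to S, flip to white, move to (5,5). |black|=2 — new cell
Step 4: on WHITE (5,5): turn R to W, flip to black, move to (5,4). |black|=3 — new cell
Step 5: on WHITE (5,4): turn R to N, flip to black, move to (4,4). |black|=4 — new cell
Step 6: on WHITE (4,4): turn R to E, flip to black, move to (4,5). |black|=5 — REVISIT

Answer: yes 6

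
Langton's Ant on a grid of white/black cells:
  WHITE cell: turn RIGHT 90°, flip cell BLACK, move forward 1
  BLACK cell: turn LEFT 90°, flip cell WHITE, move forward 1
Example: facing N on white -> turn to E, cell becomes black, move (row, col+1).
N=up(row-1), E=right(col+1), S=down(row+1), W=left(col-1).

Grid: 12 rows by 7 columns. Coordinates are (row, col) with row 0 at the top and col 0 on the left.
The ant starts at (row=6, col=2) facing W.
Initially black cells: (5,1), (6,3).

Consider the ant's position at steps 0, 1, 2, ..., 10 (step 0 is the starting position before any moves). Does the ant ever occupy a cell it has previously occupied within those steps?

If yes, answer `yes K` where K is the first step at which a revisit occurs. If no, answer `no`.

Answer: yes 7

Derivation:
Step 1: on WHITE (6,2): turn R to N, flip to black, move to (5,2). |black|=3 — new cell
Step 2: on WHITE (5,2): turn R to E, flip to black, move to (5,3). |black|=4 — new cell
Step 3: on WHITE (5,3): turn R to S, flip to black, move to (6,3). |black|=5 — new cell
Step 4: on BLACK (6,3): turn L to E, flip to white, move to (6,4). |black|=4 — new cell
Step 5: on WHITE (6,4): turn R to S, flip to black, move to (7,4). |black|=5 — new cell
Step 6: on WHITE (7,4): turn R to W, flip to black, move to (7,3). |black|=6 — new cell
Step 7: on WHITE (7,3): turn R to N, flip to black, move to (6,3). |black|=7 — REVISIT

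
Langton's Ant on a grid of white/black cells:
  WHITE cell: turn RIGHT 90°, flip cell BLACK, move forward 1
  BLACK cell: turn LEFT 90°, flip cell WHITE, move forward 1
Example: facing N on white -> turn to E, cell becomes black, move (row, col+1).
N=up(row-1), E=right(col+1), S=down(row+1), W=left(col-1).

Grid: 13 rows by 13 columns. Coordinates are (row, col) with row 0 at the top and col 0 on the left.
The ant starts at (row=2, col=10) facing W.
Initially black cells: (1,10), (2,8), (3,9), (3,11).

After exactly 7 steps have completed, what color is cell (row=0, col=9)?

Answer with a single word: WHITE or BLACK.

Answer: BLACK

Derivation:
Step 1: on WHITE (2,10): turn R to N, flip to black, move to (1,10). |black|=5
Step 2: on BLACK (1,10): turn L to W, flip to white, move to (1,9). |black|=4
Step 3: on WHITE (1,9): turn R to N, flip to black, move to (0,9). |black|=5
Step 4: on WHITE (0,9): turn R to E, flip to black, move to (0,10). |black|=6
Step 5: on WHITE (0,10): turn R to S, flip to black, move to (1,10). |black|=7
Step 6: on WHITE (1,10): turn R to W, flip to black, move to (1,9). |black|=8
Step 7: on BLACK (1,9): turn L to S, flip to white, move to (2,9). |black|=7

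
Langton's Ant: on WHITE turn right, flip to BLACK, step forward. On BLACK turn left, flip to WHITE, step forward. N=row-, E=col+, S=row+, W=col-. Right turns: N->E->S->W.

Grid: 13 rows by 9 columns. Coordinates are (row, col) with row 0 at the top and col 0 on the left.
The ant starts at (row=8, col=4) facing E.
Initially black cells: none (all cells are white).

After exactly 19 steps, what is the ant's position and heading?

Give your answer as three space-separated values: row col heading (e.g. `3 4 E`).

Step 1: on WHITE (8,4): turn R to S, flip to black, move to (9,4). |black|=1
Step 2: on WHITE (9,4): turn R to W, flip to black, move to (9,3). |black|=2
Step 3: on WHITE (9,3): turn R to N, flip to black, move to (8,3). |black|=3
Step 4: on WHITE (8,3): turn R to E, flip to black, move to (8,4). |black|=4
Step 5: on BLACK (8,4): turn L to N, flip to white, move to (7,4). |black|=3
Step 6: on WHITE (7,4): turn R to E, flip to black, move to (7,5). |black|=4
Step 7: on WHITE (7,5): turn R to S, flip to black, move to (8,5). |black|=5
Step 8: on WHITE (8,5): turn R to W, flip to black, move to (8,4). |black|=6
Step 9: on WHITE (8,4): turn R to N, flip to black, move to (7,4). |black|=7
Step 10: on BLACK (7,4): turn L to W, flip to white, move to (7,3). |black|=6
Step 11: on WHITE (7,3): turn R to N, flip to black, move to (6,3). |black|=7
Step 12: on WHITE (6,3): turn R to E, flip to black, move to (6,4). |black|=8
Step 13: on WHITE (6,4): turn R to S, flip to black, move to (7,4). |black|=9
Step 14: on WHITE (7,4): turn R to W, flip to black, move to (7,3). |black|=10
Step 15: on BLACK (7,3): turn L to S, flip to white, move to (8,3). |black|=9
Step 16: on BLACK (8,3): turn L to E, flip to white, move to (8,4). |black|=8
Step 17: on BLACK (8,4): turn L to N, flip to white, move to (7,4). |black|=7
Step 18: on BLACK (7,4): turn L to W, flip to white, move to (7,3). |black|=6
Step 19: on WHITE (7,3): turn R to N, flip to black, move to (6,3). |black|=7

Answer: 6 3 N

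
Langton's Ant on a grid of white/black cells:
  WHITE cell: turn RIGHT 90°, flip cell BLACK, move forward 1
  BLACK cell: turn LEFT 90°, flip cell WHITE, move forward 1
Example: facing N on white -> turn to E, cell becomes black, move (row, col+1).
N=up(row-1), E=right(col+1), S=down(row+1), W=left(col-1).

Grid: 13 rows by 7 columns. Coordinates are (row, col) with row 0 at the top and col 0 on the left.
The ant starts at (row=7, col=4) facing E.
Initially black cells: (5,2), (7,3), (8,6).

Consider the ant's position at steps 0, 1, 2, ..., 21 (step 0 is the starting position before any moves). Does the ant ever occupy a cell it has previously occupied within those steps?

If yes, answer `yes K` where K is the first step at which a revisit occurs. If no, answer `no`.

Answer: yes 7

Derivation:
Step 1: on WHITE (7,4): turn R to S, flip to black, move to (8,4). |black|=4 — new cell
Step 2: on WHITE (8,4): turn R to W, flip to black, move to (8,3). |black|=5 — new cell
Step 3: on WHITE (8,3): turn R to N, flip to black, move to (7,3). |black|=6 — new cell
Step 4: on BLACK (7,3): turn L to W, flip to white, move to (7,2). |black|=5 — new cell
Step 5: on WHITE (7,2): turn R to N, flip to black, move to (6,2). |black|=6 — new cell
Step 6: on WHITE (6,2): turn R to E, flip to black, move to (6,3). |black|=7 — new cell
Step 7: on WHITE (6,3): turn R to S, flip to black, move to (7,3). |black|=8 — REVISIT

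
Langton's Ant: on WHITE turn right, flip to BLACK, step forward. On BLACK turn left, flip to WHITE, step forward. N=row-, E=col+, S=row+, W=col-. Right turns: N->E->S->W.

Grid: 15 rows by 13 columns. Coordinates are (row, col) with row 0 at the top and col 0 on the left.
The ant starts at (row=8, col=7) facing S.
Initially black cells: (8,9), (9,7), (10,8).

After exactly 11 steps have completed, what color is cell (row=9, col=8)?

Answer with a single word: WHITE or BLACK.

Step 1: on WHITE (8,7): turn R to W, flip to black, move to (8,6). |black|=4
Step 2: on WHITE (8,6): turn R to N, flip to black, move to (7,6). |black|=5
Step 3: on WHITE (7,6): turn R to E, flip to black, move to (7,7). |black|=6
Step 4: on WHITE (7,7): turn R to S, flip to black, move to (8,7). |black|=7
Step 5: on BLACK (8,7): turn L to E, flip to white, move to (8,8). |black|=6
Step 6: on WHITE (8,8): turn R to S, flip to black, move to (9,8). |black|=7
Step 7: on WHITE (9,8): turn R to W, flip to black, move to (9,7). |black|=8
Step 8: on BLACK (9,7): turn L to S, flip to white, move to (10,7). |black|=7
Step 9: on WHITE (10,7): turn R to W, flip to black, move to (10,6). |black|=8
Step 10: on WHITE (10,6): turn R to N, flip to black, move to (9,6). |black|=9
Step 11: on WHITE (9,6): turn R to E, flip to black, move to (9,7). |black|=10

Answer: BLACK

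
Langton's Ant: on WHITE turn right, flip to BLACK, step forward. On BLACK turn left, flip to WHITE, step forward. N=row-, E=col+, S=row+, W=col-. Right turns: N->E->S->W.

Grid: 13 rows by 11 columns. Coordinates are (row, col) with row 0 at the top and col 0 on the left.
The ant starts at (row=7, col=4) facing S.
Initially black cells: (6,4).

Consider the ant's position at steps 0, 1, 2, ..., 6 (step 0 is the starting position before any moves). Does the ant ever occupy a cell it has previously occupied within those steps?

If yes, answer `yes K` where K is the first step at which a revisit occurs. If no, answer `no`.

Answer: no

Derivation:
Step 1: on WHITE (7,4): turn R to W, flip to black, move to (7,3). |black|=2 — new cell
Step 2: on WHITE (7,3): turn R to N, flip to black, move to (6,3). |black|=3 — new cell
Step 3: on WHITE (6,3): turn R to E, flip to black, move to (6,4). |black|=4 — new cell
Step 4: on BLACK (6,4): turn L to N, flip to white, move to (5,4). |black|=3 — new cell
Step 5: on WHITE (5,4): turn R to E, flip to black, move to (5,5). |black|=4 — new cell
Step 6: on WHITE (5,5): turn R to S, flip to black, move to (6,5). |black|=5 — new cell
No revisit within 6 steps.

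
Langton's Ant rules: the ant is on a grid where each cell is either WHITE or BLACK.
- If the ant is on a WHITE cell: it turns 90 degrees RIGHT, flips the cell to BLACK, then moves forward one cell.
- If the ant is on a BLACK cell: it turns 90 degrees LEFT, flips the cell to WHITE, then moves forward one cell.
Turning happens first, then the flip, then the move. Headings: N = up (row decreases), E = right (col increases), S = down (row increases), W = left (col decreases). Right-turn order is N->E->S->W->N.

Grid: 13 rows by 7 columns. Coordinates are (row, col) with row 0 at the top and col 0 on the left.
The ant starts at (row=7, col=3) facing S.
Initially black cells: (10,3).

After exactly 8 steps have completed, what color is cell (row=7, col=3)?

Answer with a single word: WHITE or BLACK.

Step 1: on WHITE (7,3): turn R to W, flip to black, move to (7,2). |black|=2
Step 2: on WHITE (7,2): turn R to N, flip to black, move to (6,2). |black|=3
Step 3: on WHITE (6,2): turn R to E, flip to black, move to (6,3). |black|=4
Step 4: on WHITE (6,3): turn R to S, flip to black, move to (7,3). |black|=5
Step 5: on BLACK (7,3): turn L to E, flip to white, move to (7,4). |black|=4
Step 6: on WHITE (7,4): turn R to S, flip to black, move to (8,4). |black|=5
Step 7: on WHITE (8,4): turn R to W, flip to black, move to (8,3). |black|=6
Step 8: on WHITE (8,3): turn R to N, flip to black, move to (7,3). |black|=7

Answer: WHITE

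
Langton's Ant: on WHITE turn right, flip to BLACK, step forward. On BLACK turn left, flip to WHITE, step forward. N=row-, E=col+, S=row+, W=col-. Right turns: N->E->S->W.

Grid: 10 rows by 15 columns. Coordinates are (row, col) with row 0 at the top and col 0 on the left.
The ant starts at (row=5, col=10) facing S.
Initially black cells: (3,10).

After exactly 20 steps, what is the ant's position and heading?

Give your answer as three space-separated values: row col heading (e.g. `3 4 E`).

Step 1: on WHITE (5,10): turn R to W, flip to black, move to (5,9). |black|=2
Step 2: on WHITE (5,9): turn R to N, flip to black, move to (4,9). |black|=3
Step 3: on WHITE (4,9): turn R to E, flip to black, move to (4,10). |black|=4
Step 4: on WHITE (4,10): turn R to S, flip to black, move to (5,10). |black|=5
Step 5: on BLACK (5,10): turn L to E, flip to white, move to (5,11). |black|=4
Step 6: on WHITE (5,11): turn R to S, flip to black, move to (6,11). |black|=5
Step 7: on WHITE (6,11): turn R to W, flip to black, move to (6,10). |black|=6
Step 8: on WHITE (6,10): turn R to N, flip to black, move to (5,10). |black|=7
Step 9: on WHITE (5,10): turn R to E, flip to black, move to (5,11). |black|=8
Step 10: on BLACK (5,11): turn L to N, flip to white, move to (4,11). |black|=7
Step 11: on WHITE (4,11): turn R to E, flip to black, move to (4,12). |black|=8
Step 12: on WHITE (4,12): turn R to S, flip to black, move to (5,12). |black|=9
Step 13: on WHITE (5,12): turn R to W, flip to black, move to (5,11). |black|=10
Step 14: on WHITE (5,11): turn R to N, flip to black, move to (4,11). |black|=11
Step 15: on BLACK (4,11): turn L to W, flip to white, move to (4,10). |black|=10
Step 16: on BLACK (4,10): turn L to S, flip to white, move to (5,10). |black|=9
Step 17: on BLACK (5,10): turn L to E, flip to white, move to (5,11). |black|=8
Step 18: on BLACK (5,11): turn L to N, flip to white, move to (4,11). |black|=7
Step 19: on WHITE (4,11): turn R to E, flip to black, move to (4,12). |black|=8
Step 20: on BLACK (4,12): turn L to N, flip to white, move to (3,12). |black|=7

Answer: 3 12 N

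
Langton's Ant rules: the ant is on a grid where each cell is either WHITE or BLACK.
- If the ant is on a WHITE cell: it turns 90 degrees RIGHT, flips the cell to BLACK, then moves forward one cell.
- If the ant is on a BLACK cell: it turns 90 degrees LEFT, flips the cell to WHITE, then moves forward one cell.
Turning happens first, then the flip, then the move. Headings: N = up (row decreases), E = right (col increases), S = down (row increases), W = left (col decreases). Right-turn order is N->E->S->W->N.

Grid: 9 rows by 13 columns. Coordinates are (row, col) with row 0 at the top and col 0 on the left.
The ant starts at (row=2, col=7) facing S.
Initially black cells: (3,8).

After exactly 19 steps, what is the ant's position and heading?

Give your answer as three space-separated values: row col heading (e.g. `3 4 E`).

Answer: 3 9 E

Derivation:
Step 1: on WHITE (2,7): turn R to W, flip to black, move to (2,6). |black|=2
Step 2: on WHITE (2,6): turn R to N, flip to black, move to (1,6). |black|=3
Step 3: on WHITE (1,6): turn R to E, flip to black, move to (1,7). |black|=4
Step 4: on WHITE (1,7): turn R to S, flip to black, move to (2,7). |black|=5
Step 5: on BLACK (2,7): turn L to E, flip to white, move to (2,8). |black|=4
Step 6: on WHITE (2,8): turn R to S, flip to black, move to (3,8). |black|=5
Step 7: on BLACK (3,8): turn L to E, flip to white, move to (3,9). |black|=4
Step 8: on WHITE (3,9): turn R to S, flip to black, move to (4,9). |black|=5
Step 9: on WHITE (4,9): turn R to W, flip to black, move to (4,8). |black|=6
Step 10: on WHITE (4,8): turn R to N, flip to black, move to (3,8). |black|=7
Step 11: on WHITE (3,8): turn R to E, flip to black, move to (3,9). |black|=8
Step 12: on BLACK (3,9): turn L to N, flip to white, move to (2,9). |black|=7
Step 13: on WHITE (2,9): turn R to E, flip to black, move to (2,10). |black|=8
Step 14: on WHITE (2,10): turn R to S, flip to black, move to (3,10). |black|=9
Step 15: on WHITE (3,10): turn R to W, flip to black, move to (3,9). |black|=10
Step 16: on WHITE (3,9): turn R to N, flip to black, move to (2,9). |black|=11
Step 17: on BLACK (2,9): turn L to W, flip to white, move to (2,8). |black|=10
Step 18: on BLACK (2,8): turn L to S, flip to white, move to (3,8). |black|=9
Step 19: on BLACK (3,8): turn L to E, flip to white, move to (3,9). |black|=8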